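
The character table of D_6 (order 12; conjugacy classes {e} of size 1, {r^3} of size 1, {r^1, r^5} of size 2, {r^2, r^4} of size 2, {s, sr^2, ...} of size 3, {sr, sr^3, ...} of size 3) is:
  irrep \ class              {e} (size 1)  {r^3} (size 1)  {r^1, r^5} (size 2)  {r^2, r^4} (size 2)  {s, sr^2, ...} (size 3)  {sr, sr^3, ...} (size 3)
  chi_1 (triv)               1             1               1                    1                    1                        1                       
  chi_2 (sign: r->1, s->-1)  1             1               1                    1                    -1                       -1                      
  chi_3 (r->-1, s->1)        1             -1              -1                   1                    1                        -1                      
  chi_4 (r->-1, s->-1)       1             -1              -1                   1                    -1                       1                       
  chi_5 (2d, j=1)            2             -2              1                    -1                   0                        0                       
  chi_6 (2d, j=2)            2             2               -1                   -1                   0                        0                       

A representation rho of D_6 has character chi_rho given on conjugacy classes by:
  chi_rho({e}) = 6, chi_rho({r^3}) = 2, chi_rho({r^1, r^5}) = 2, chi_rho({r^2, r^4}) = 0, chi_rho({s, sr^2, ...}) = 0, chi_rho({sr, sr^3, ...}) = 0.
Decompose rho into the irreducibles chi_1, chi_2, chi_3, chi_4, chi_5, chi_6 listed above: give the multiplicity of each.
Multiplicities: chi_1: 1, chi_2: 1, chi_3: 0, chi_4: 0, chi_5: 1, chi_6: 1.

Derivation: Use <chi_rho, chi> = (1/|G|) sum_C |C| * chi_rho(C) * conj(chi(C)) with |G| = 12 for each irreducible chi in the table:
  <chi_rho, chi_1> = (1/12)[1*(6)*conj(1) + 1*(2)*conj(1) + 2*(2)*conj(1) + 2*(0)*conj(1) + 3*(0)*conj(1) + 3*(0)*conj(1)]
      = (1/12)[(6) + (2) + (4) + (0) + (0) + (0)] = 12/12 = 1
  <chi_rho, chi_2> = (1/12)[1*(6)*conj(1) + 1*(2)*conj(1) + 2*(2)*conj(1) + 2*(0)*conj(1) + 3*(0)*conj(-1) + 3*(0)*conj(-1)]
      = (1/12)[(6) + (2) + (4) + (0) + (0) + (0)] = 12/12 = 1
  <chi_rho, chi_3> = (1/12)[1*(6)*conj(1) + 1*(2)*conj(-1) + 2*(2)*conj(-1) + 2*(0)*conj(1) + 3*(0)*conj(1) + 3*(0)*conj(-1)]
      = (1/12)[(6) + (-2) + (-4) + (0) + (0) + (0)] = 0/12 = 0
  <chi_rho, chi_4> = (1/12)[1*(6)*conj(1) + 1*(2)*conj(-1) + 2*(2)*conj(-1) + 2*(0)*conj(1) + 3*(0)*conj(-1) + 3*(0)*conj(1)]
      = (1/12)[(6) + (-2) + (-4) + (0) + (0) + (0)] = 0/12 = 0
  <chi_rho, chi_5> = (1/12)[1*(6)*conj(2) + 1*(2)*conj(-2) + 2*(2)*conj(1) + 2*(0)*conj(-1) + 3*(0)*conj(0) + 3*(0)*conj(0)]
      = (1/12)[(12) + (-4) + (4) + (0) + (0) + (0)] = 12/12 = 1
  <chi_rho, chi_6> = (1/12)[1*(6)*conj(2) + 1*(2)*conj(2) + 2*(2)*conj(-1) + 2*(0)*conj(-1) + 3*(0)*conj(0) + 3*(0)*conj(0)]
      = (1/12)[(12) + (4) + (-4) + (0) + (0) + (0)] = 12/12 = 1
Dimension check: dim(rho) = sum (mult * dim) = 1*1 + 1*1 + 0*1 + 0*1 + 1*2 + 1*2 = 6 = chi_rho(e) = 6.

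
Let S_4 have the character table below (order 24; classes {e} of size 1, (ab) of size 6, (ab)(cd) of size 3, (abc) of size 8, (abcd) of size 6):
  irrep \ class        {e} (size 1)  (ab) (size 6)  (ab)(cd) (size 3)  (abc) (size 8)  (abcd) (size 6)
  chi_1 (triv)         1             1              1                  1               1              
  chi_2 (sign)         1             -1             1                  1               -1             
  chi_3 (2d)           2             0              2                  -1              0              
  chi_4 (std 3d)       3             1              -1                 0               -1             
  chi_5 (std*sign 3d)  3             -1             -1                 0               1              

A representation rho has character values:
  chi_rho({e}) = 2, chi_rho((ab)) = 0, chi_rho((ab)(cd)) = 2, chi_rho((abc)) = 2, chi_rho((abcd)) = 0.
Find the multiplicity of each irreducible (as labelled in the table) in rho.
Multiplicities: chi_1: 1, chi_2: 1, chi_3: 0, chi_4: 0, chi_5: 0.

Reasoning: Use <chi_rho, chi> = (1/|G|) sum_C |C| * chi_rho(C) * conj(chi(C)) with |G| = 24 for each irreducible chi in the table:
  <chi_rho, chi_1> = (1/24)[1*(2)*conj(1) + 6*(0)*conj(1) + 3*(2)*conj(1) + 8*(2)*conj(1) + 6*(0)*conj(1)]
      = (1/24)[(2) + (0) + (6) + (16) + (0)] = 24/24 = 1
  <chi_rho, chi_2> = (1/24)[1*(2)*conj(1) + 6*(0)*conj(-1) + 3*(2)*conj(1) + 8*(2)*conj(1) + 6*(0)*conj(-1)]
      = (1/24)[(2) + (0) + (6) + (16) + (0)] = 24/24 = 1
  <chi_rho, chi_3> = (1/24)[1*(2)*conj(2) + 6*(0)*conj(0) + 3*(2)*conj(2) + 8*(2)*conj(-1) + 6*(0)*conj(0)]
      = (1/24)[(4) + (0) + (12) + (-16) + (0)] = 0/24 = 0
  <chi_rho, chi_4> = (1/24)[1*(2)*conj(3) + 6*(0)*conj(1) + 3*(2)*conj(-1) + 8*(2)*conj(0) + 6*(0)*conj(-1)]
      = (1/24)[(6) + (0) + (-6) + (0) + (0)] = 0/24 = 0
  <chi_rho, chi_5> = (1/24)[1*(2)*conj(3) + 6*(0)*conj(-1) + 3*(2)*conj(-1) + 8*(2)*conj(0) + 6*(0)*conj(1)]
      = (1/24)[(6) + (0) + (-6) + (0) + (0)] = 0/24 = 0
Dimension check: dim(rho) = sum (mult * dim) = 1*1 + 1*1 + 0*2 + 0*3 + 0*3 = 2 = chi_rho(e) = 2.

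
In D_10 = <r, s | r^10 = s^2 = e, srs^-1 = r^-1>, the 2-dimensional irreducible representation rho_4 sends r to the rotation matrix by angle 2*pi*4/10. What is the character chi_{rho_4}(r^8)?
chi_{rho_4}(r^8) = 2*cos(2*pi*4*8/10) = -1/2 + sqrt(5)/2

Justification: rho_4(r^8) is rotation by angle 2*pi*4*8/10, whose trace is 2*cos(2*pi*4*8/10) = -1/2 + sqrt(5)/2.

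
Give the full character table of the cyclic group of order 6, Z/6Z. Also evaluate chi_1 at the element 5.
Character table of Z/6Z (irreps indexed chi_0,...,chi_5 with chi_k(m) = zeta_6^(k*m), zeta_6 = exp(2*pi*i/6)):
  irrep \ class  {0} (size 1)  {1} (size 1)    {2} (size 1)    {3} (size 1)  {4} (size 1)    {5} (size 1)  
  chi_0          1             1               1               1             1               1             
  chi_1          1             exp(I*pi/3)     exp(2*I*pi/3)   -1            exp(-2*I*pi/3)  exp(-I*pi/3)  
  chi_2          1             exp(2*I*pi/3)   exp(-2*I*pi/3)  1             exp(2*I*pi/3)   exp(-2*I*pi/3)
  chi_3          1             -1              1               -1            1               -1            
  chi_4          1             exp(-2*I*pi/3)  exp(2*I*pi/3)   1             exp(-2*I*pi/3)  exp(2*I*pi/3) 
  chi_5          1             exp(-I*pi/3)    exp(-2*I*pi/3)  -1            exp(2*I*pi/3)   exp(I*pi/3)   

Spot check: chi_1(5) = zeta_6^(1*5) = zeta_6^5 = exp(-I*pi/3).

Reasoning: Z/6Z is abelian, so all 6 irreducible complex representations are 1-dimensional. They are given by chi_k(m) = zeta_6^(k*m) for k = 0,...,5. Row orthogonality: sum_m chi_k(m) conj(chi_l(m)) = 6 * [k = l].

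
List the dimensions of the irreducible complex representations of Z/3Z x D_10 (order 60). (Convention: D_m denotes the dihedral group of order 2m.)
Dimensions: 1, 1, 1, 1, 1, 1, 1, 1, 1, 1, 1, 1, 2, 2, 2, 2, 2, 2, 2, 2, 2, 2, 2, 2

There are 24 irreducibles (= number of conjugacy classes). Their dimensions d_i satisfy sum d_i^2 = |G| = 60: 1 + 1 + 1 + 1 + 1 + 1 + 1 + 1 + 1 + 1 + 1 + 1 + 4 + 4 + 4 + 4 + 4 + 4 + 4 + 4 + 4 + 4 + 4 + 4 = 60. (For the product with Z/3Z: each of the 3 1-dim characters of Z/3Z tensors with each irrep of D_10, giving 3 copies of each D_10-dimension.)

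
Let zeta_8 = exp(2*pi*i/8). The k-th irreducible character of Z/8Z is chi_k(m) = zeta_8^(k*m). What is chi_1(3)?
chi_1(3) = zeta_8^3 = exp(3*I*pi/4)

chi_1(3) = zeta_8^(1*3) = zeta_8^3. Since zeta_8^8 = 1, this equals zeta_8^3 = exp(2*pi*i*3/8) = exp(3*I*pi/4).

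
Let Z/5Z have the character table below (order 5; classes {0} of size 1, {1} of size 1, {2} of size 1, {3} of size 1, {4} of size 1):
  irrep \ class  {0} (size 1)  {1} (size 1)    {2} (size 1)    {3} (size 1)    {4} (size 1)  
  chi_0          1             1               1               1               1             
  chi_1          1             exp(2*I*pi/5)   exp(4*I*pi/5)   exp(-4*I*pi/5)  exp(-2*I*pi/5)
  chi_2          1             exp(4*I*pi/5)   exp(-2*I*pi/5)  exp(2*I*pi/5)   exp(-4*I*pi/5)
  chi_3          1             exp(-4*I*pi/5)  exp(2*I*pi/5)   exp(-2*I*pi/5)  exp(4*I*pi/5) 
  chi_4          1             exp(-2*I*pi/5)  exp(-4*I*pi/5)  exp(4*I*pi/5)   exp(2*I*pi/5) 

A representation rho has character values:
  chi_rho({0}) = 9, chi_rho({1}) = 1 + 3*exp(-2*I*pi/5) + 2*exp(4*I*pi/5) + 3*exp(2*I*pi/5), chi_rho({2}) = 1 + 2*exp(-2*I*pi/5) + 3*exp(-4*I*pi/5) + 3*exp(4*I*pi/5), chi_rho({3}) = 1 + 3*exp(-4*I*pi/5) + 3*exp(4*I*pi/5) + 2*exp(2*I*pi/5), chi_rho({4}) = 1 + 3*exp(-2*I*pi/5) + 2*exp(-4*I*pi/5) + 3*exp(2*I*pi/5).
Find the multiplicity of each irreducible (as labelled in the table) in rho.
Multiplicities: chi_0: 1, chi_1: 3, chi_2: 2, chi_3: 0, chi_4: 3.

Working: Use <chi_rho, chi> = (1/|G|) sum_C |C| * chi_rho(C) * conj(chi(C)) with |G| = 5 for each irreducible chi in the table:
  <chi_rho, chi_0> = (1/5)[1*(9)*conj(1) + 1*(1 + 3*exp(-2*I*pi/5) + 2*exp(4*I*pi/5) + 3*exp(2*I*pi/5))*conj(1) + 1*(1 + 2*exp(-2*I*pi/5) + 3*exp(-4*I*pi/5) + 3*exp(4*I*pi/5))*conj(1) + 1*(1 + 3*exp(-4*I*pi/5) + 3*exp(4*I*pi/5) + 2*exp(2*I*pi/5))*conj(1) + 1*(1 + 3*exp(-2*I*pi/5) + 2*exp(-4*I*pi/5) + 3*exp(2*I*pi/5))*conj(1)]
      = (1/5)[(9) + (1 + 3*exp(-2*I*pi/5) + 2*exp(4*I*pi/5) + 3*exp(2*I*pi/5)) + (1 + 2*exp(-2*I*pi/5) + 3*exp(-4*I*pi/5) + 3*exp(4*I*pi/5)) + (1 + 3*exp(-4*I*pi/5) + 3*exp(4*I*pi/5) + 2*exp(2*I*pi/5)) + (1 + 3*exp(-2*I*pi/5) + 2*exp(-4*I*pi/5) + 3*exp(2*I*pi/5))] = 5/5 = 1
  <chi_rho, chi_1> = (1/5)[1*(9)*conj(1) + 1*(1 + 3*exp(-2*I*pi/5) + 2*exp(4*I*pi/5) + 3*exp(2*I*pi/5))*conj(exp(2*I*pi/5)) + 1*(1 + 2*exp(-2*I*pi/5) + 3*exp(-4*I*pi/5) + 3*exp(4*I*pi/5))*conj(exp(4*I*pi/5)) + 1*(1 + 3*exp(-4*I*pi/5) + 3*exp(4*I*pi/5) + 2*exp(2*I*pi/5))*conj(exp(-4*I*pi/5)) + 1*(1 + 3*exp(-2*I*pi/5) + 2*exp(-4*I*pi/5) + 3*exp(2*I*pi/5))*conj(exp(-2*I*pi/5))]
      = (1/5)[(9) + (3 + 3*exp(-4*I*pi/5) + exp(-2*I*pi/5) + 2*exp(2*I*pi/5)) + (3 + exp(-4*I*pi/5) + 2*exp(4*I*pi/5) + 3*exp(2*I*pi/5)) + (3 + 3*exp(-2*I*pi/5) + 2*exp(-4*I*pi/5) + exp(4*I*pi/5)) + (3 + 2*exp(-2*I*pi/5) + exp(2*I*pi/5) + 3*exp(4*I*pi/5))] = 15/5 = 3
  <chi_rho, chi_2> = (1/5)[1*(9)*conj(1) + 1*(1 + 3*exp(-2*I*pi/5) + 2*exp(4*I*pi/5) + 3*exp(2*I*pi/5))*conj(exp(4*I*pi/5)) + 1*(1 + 2*exp(-2*I*pi/5) + 3*exp(-4*I*pi/5) + 3*exp(4*I*pi/5))*conj(exp(-2*I*pi/5)) + 1*(1 + 3*exp(-4*I*pi/5) + 3*exp(4*I*pi/5) + 2*exp(2*I*pi/5))*conj(exp(2*I*pi/5)) + 1*(1 + 3*exp(-2*I*pi/5) + 2*exp(-4*I*pi/5) + 3*exp(2*I*pi/5))*conj(exp(-4*I*pi/5))]
      = (1/5)[(9) + (2 + 3*exp(-2*I*pi/5) + exp(-4*I*pi/5) + 3*exp(4*I*pi/5)) + (2 + 3*exp(-2*I*pi/5) + 3*exp(-4*I*pi/5) + exp(2*I*pi/5)) + (2 + exp(-2*I*pi/5) + 3*exp(4*I*pi/5) + 3*exp(2*I*pi/5)) + (2 + 3*exp(-4*I*pi/5) + exp(4*I*pi/5) + 3*exp(2*I*pi/5))] = 10/5 = 2
  <chi_rho, chi_3> = (1/5)[1*(9)*conj(1) + 1*(1 + 3*exp(-2*I*pi/5) + 2*exp(4*I*pi/5) + 3*exp(2*I*pi/5))*conj(exp(-4*I*pi/5)) + 1*(1 + 2*exp(-2*I*pi/5) + 3*exp(-4*I*pi/5) + 3*exp(4*I*pi/5))*conj(exp(2*I*pi/5)) + 1*(1 + 3*exp(-4*I*pi/5) + 3*exp(4*I*pi/5) + 2*exp(2*I*pi/5))*conj(exp(-2*I*pi/5)) + 1*(1 + 3*exp(-2*I*pi/5) + 2*exp(-4*I*pi/5) + 3*exp(2*I*pi/5))*conj(exp(4*I*pi/5))]
      = (1/5)[(9) + (2*exp(-2*I*pi/5) + 3*exp(-4*I*pi/5) + exp(4*I*pi/5) + 3*exp(2*I*pi/5)) + (2*exp(-4*I*pi/5) + exp(-2*I*pi/5) + 3*exp(4*I*pi/5) + 3*exp(2*I*pi/5)) + (3*exp(-2*I*pi/5) + 3*exp(-4*I*pi/5) + exp(2*I*pi/5) + 2*exp(4*I*pi/5)) + (3*exp(-2*I*pi/5) + exp(-4*I*pi/5) + 3*exp(4*I*pi/5) + 2*exp(2*I*pi/5))] = 0/5 = 0
  <chi_rho, chi_4> = (1/5)[1*(9)*conj(1) + 1*(1 + 3*exp(-2*I*pi/5) + 2*exp(4*I*pi/5) + 3*exp(2*I*pi/5))*conj(exp(-2*I*pi/5)) + 1*(1 + 2*exp(-2*I*pi/5) + 3*exp(-4*I*pi/5) + 3*exp(4*I*pi/5))*conj(exp(-4*I*pi/5)) + 1*(1 + 3*exp(-4*I*pi/5) + 3*exp(4*I*pi/5) + 2*exp(2*I*pi/5))*conj(exp(4*I*pi/5)) + 1*(1 + 3*exp(-2*I*pi/5) + 2*exp(-4*I*pi/5) + 3*exp(2*I*pi/5))*conj(exp(2*I*pi/5))]
      = (1/5)[(9) + (3 + 2*exp(-4*I*pi/5) + exp(2*I*pi/5) + 3*exp(4*I*pi/5)) + (3 + 3*exp(-2*I*pi/5) + exp(4*I*pi/5) + 2*exp(2*I*pi/5)) + (3 + 2*exp(-2*I*pi/5) + exp(-4*I*pi/5) + 3*exp(2*I*pi/5)) + (3 + 3*exp(-4*I*pi/5) + exp(-2*I*pi/5) + 2*exp(4*I*pi/5))] = 15/5 = 3
(Exp terms are combined using exp(i*s)*conj(exp(i*t)) = exp(i*(s-t)), and sums of them are collapsed using the identity that for every m > 1 the m distinct m-th roots of unity sum to 0, e.g. 1 + exp(2*I*pi/3) + exp(-2*I*pi/3) = 0.)
Dimension check: dim(rho) = sum (mult * dim) = 1*1 + 3*1 + 2*1 + 0*1 + 3*1 = 9 = chi_rho(e) = 9.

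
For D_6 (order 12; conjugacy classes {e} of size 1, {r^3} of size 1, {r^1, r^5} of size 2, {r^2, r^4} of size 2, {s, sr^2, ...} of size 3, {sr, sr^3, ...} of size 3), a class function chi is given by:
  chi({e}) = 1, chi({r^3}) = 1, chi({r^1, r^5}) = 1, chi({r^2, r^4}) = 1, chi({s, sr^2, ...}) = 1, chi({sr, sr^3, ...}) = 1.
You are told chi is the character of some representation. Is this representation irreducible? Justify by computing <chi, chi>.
Irreducible: <chi, chi> = 1.

Explanation: <chi, chi> = (1/|G|) sum_C |C| * |chi(C)|^2 = (1/12)[1*|1|^2 + 1*|1|^2 + 2*|1|^2 + 2*|1|^2 + 3*|1|^2 + 3*|1|^2]
  = (1/12)[(1) + (1) + (2) + (2) + (3) + (3)] = 12/12 = 1.
A character is irreducible iff <chi, chi> = 1, so this representation is irreducible.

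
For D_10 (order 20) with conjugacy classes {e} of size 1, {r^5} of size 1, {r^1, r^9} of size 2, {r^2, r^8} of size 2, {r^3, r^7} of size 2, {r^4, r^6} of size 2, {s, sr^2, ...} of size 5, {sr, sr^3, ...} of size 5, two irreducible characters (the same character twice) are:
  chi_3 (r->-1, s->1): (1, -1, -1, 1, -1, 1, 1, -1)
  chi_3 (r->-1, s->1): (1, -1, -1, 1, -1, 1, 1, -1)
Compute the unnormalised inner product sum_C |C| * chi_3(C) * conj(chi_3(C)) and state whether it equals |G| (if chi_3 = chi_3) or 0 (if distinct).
Sum = 20 = |G| = 20; so <chi_3, chi_3> = 1 (norm-1 confirms irreducibility).

Derivation: Compute term by term over conjugacy classes (|C| * chi_3(C) * conj(chi_3(C))):
  1*(1)*conj(1) + 1*(-1)*conj(-1) + 2*(-1)*conj(-1) + 2*(1)*conj(1) + 2*(-1)*conj(-1) + 2*(1)*conj(1) + 5*(1)*conj(1) + 5*(-1)*conj(-1)
  = (1) + (1) + (2) + (2) + (2) + (2) + (5) + (5)
  = 20.
Dividing by |G| = 20 gives 20/20 = 1, matching the row-orthogonality relation <chi_3, chi_3> = [chi_3 = chi_3].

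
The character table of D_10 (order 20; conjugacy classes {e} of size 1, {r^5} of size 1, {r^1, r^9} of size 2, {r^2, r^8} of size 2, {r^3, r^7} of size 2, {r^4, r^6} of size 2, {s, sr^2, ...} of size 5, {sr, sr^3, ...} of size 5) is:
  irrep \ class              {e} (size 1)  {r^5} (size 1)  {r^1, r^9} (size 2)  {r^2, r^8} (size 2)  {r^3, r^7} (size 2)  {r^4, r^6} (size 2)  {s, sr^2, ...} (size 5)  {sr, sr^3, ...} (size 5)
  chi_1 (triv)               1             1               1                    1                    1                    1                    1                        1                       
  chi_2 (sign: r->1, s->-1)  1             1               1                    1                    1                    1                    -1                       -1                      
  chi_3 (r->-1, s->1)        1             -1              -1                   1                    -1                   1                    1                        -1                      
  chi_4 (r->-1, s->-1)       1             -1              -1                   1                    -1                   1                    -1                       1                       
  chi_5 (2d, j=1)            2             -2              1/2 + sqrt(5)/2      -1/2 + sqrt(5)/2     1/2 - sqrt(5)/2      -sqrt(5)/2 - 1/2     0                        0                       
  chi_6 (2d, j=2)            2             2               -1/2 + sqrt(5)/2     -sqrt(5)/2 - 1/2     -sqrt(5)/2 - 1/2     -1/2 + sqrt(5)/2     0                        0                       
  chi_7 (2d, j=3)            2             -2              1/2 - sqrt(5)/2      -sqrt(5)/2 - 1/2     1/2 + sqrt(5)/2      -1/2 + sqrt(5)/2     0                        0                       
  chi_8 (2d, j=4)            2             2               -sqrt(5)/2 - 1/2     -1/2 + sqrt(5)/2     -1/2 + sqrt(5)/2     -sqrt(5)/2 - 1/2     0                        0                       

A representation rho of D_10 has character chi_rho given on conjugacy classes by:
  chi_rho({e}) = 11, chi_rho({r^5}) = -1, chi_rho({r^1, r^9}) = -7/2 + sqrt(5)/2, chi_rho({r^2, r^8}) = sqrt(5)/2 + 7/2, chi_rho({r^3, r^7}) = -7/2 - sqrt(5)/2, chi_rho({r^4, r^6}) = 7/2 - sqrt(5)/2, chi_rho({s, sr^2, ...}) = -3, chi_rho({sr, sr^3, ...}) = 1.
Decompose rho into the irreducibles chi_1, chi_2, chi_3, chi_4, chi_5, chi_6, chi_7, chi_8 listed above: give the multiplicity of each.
Multiplicities: chi_1: 0, chi_2: 1, chi_3: 1, chi_4: 3, chi_5: 1, chi_6: 1, chi_7: 0, chi_8: 1.

Details: Use <chi_rho, chi> = (1/|G|) sum_C |C| * chi_rho(C) * conj(chi(C)) with |G| = 20 for each irreducible chi in the table:
  <chi_rho, chi_1> = (1/20)[1*(11)*conj(1) + 1*(-1)*conj(1) + 2*(-7/2 + sqrt(5)/2)*conj(1) + 2*(sqrt(5)/2 + 7/2)*conj(1) + 2*(-7/2 - sqrt(5)/2)*conj(1) + 2*(7/2 - sqrt(5)/2)*conj(1) + 5*(-3)*conj(1) + 5*(1)*conj(1)]
      = (1/20)[(11) + (-1) + (-7 + sqrt(5)) + (sqrt(5) + 7) + (-7 - sqrt(5)) + (7 - sqrt(5)) + (-15) + (5)] = 0/20 = 0
  <chi_rho, chi_2> = (1/20)[1*(11)*conj(1) + 1*(-1)*conj(1) + 2*(-7/2 + sqrt(5)/2)*conj(1) + 2*(sqrt(5)/2 + 7/2)*conj(1) + 2*(-7/2 - sqrt(5)/2)*conj(1) + 2*(7/2 - sqrt(5)/2)*conj(1) + 5*(-3)*conj(-1) + 5*(1)*conj(-1)]
      = (1/20)[(11) + (-1) + (-7 + sqrt(5)) + (sqrt(5) + 7) + (-7 - sqrt(5)) + (7 - sqrt(5)) + (15) + (-5)] = 20/20 = 1
  <chi_rho, chi_3> = (1/20)[1*(11)*conj(1) + 1*(-1)*conj(-1) + 2*(-7/2 + sqrt(5)/2)*conj(-1) + 2*(sqrt(5)/2 + 7/2)*conj(1) + 2*(-7/2 - sqrt(5)/2)*conj(-1) + 2*(7/2 - sqrt(5)/2)*conj(1) + 5*(-3)*conj(1) + 5*(1)*conj(-1)]
      = (1/20)[(11) + (1) + (7 - sqrt(5)) + (sqrt(5) + 7) + (sqrt(5) + 7) + (7 - sqrt(5)) + (-15) + (-5)] = 20/20 = 1
  <chi_rho, chi_4> = (1/20)[1*(11)*conj(1) + 1*(-1)*conj(-1) + 2*(-7/2 + sqrt(5)/2)*conj(-1) + 2*(sqrt(5)/2 + 7/2)*conj(1) + 2*(-7/2 - sqrt(5)/2)*conj(-1) + 2*(7/2 - sqrt(5)/2)*conj(1) + 5*(-3)*conj(-1) + 5*(1)*conj(1)]
      = (1/20)[(11) + (1) + (7 - sqrt(5)) + (sqrt(5) + 7) + (sqrt(5) + 7) + (7 - sqrt(5)) + (15) + (5)] = 60/20 = 3
  <chi_rho, chi_5> = (1/20)[1*(11)*conj(2) + 1*(-1)*conj(-2) + 2*(-7/2 + sqrt(5)/2)*conj(1/2 + sqrt(5)/2) + 2*(sqrt(5)/2 + 7/2)*conj(-1/2 + sqrt(5)/2) + 2*(-7/2 - sqrt(5)/2)*conj(1/2 - sqrt(5)/2) + 2*(7/2 - sqrt(5)/2)*conj(-sqrt(5)/2 - 1/2) + 5*(-3)*conj(0) + 5*(1)*conj(0)]
      = (1/20)[(22) + (2) + (-3*sqrt(5) - 1) + (-1 + 3*sqrt(5)) + (-1 + 3*sqrt(5)) + (-3*sqrt(5) - 1) + (0) + (0)] = 20/20 = 1
  <chi_rho, chi_6> = (1/20)[1*(11)*conj(2) + 1*(-1)*conj(2) + 2*(-7/2 + sqrt(5)/2)*conj(-1/2 + sqrt(5)/2) + 2*(sqrt(5)/2 + 7/2)*conj(-sqrt(5)/2 - 1/2) + 2*(-7/2 - sqrt(5)/2)*conj(-sqrt(5)/2 - 1/2) + 2*(7/2 - sqrt(5)/2)*conj(-1/2 + sqrt(5)/2) + 5*(-3)*conj(0) + 5*(1)*conj(0)]
      = (1/20)[(22) + (-2) + (6 - 4*sqrt(5)) + (-4*sqrt(5) - 6) + (6 + 4*sqrt(5)) + (-6 + 4*sqrt(5)) + (0) + (0)] = 20/20 = 1
  <chi_rho, chi_7> = (1/20)[1*(11)*conj(2) + 1*(-1)*conj(-2) + 2*(-7/2 + sqrt(5)/2)*conj(1/2 - sqrt(5)/2) + 2*(sqrt(5)/2 + 7/2)*conj(-sqrt(5)/2 - 1/2) + 2*(-7/2 - sqrt(5)/2)*conj(1/2 + sqrt(5)/2) + 2*(7/2 - sqrt(5)/2)*conj(-1/2 + sqrt(5)/2) + 5*(-3)*conj(0) + 5*(1)*conj(0)]
      = (1/20)[(22) + (2) + (-6 + 4*sqrt(5)) + (-4*sqrt(5) - 6) + (-4*sqrt(5) - 6) + (-6 + 4*sqrt(5)) + (0) + (0)] = 0/20 = 0
  <chi_rho, chi_8> = (1/20)[1*(11)*conj(2) + 1*(-1)*conj(2) + 2*(-7/2 + sqrt(5)/2)*conj(-sqrt(5)/2 - 1/2) + 2*(sqrt(5)/2 + 7/2)*conj(-1/2 + sqrt(5)/2) + 2*(-7/2 - sqrt(5)/2)*conj(-1/2 + sqrt(5)/2) + 2*(7/2 - sqrt(5)/2)*conj(-sqrt(5)/2 - 1/2) + 5*(-3)*conj(0) + 5*(1)*conj(0)]
      = (1/20)[(22) + (-2) + (1 + 3*sqrt(5)) + (-1 + 3*sqrt(5)) + (1 - 3*sqrt(5)) + (-3*sqrt(5) - 1) + (0) + (0)] = 20/20 = 1
Dimension check: dim(rho) = sum (mult * dim) = 0*1 + 1*1 + 1*1 + 3*1 + 1*2 + 1*2 + 0*2 + 1*2 = 11 = chi_rho(e) = 11.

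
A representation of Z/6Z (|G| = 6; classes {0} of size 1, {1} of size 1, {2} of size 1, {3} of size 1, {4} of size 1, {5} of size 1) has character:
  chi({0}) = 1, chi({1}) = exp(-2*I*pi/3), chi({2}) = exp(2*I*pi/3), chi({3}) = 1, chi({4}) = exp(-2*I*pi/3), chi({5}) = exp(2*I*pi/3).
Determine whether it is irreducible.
Irreducible: <chi, chi> = 1.

Why: <chi, chi> = (1/|G|) sum_C |C| * |chi(C)|^2 = (1/6)[1*|1|^2 + 1*|exp(-2*I*pi/3)|^2 + 1*|exp(2*I*pi/3)|^2 + 1*|1|^2 + 1*|exp(-2*I*pi/3)|^2 + 1*|exp(2*I*pi/3)|^2]
  = (1/6)[(1) + (1) + (1) + (1) + (1) + (1)] = 6/6 = 1.
(Exp terms are combined using exp(i*s)*conj(exp(i*t)) = exp(i*(s-t)), and sums of them are collapsed using the identity that for every m > 1 the m distinct m-th roots of unity sum to 0, e.g. 1 + exp(2*I*pi/3) + exp(-2*I*pi/3) = 0.)
A character is irreducible iff <chi, chi> = 1, so this representation is irreducible.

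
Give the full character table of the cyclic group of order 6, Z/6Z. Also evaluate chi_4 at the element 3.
Character table of Z/6Z (irreps indexed chi_0,...,chi_5 with chi_k(m) = zeta_6^(k*m), zeta_6 = exp(2*pi*i/6)):
  irrep \ class  {0} (size 1)  {1} (size 1)    {2} (size 1)    {3} (size 1)  {4} (size 1)    {5} (size 1)  
  chi_0          1             1               1               1             1               1             
  chi_1          1             exp(I*pi/3)     exp(2*I*pi/3)   -1            exp(-2*I*pi/3)  exp(-I*pi/3)  
  chi_2          1             exp(2*I*pi/3)   exp(-2*I*pi/3)  1             exp(2*I*pi/3)   exp(-2*I*pi/3)
  chi_3          1             -1              1               -1            1               -1            
  chi_4          1             exp(-2*I*pi/3)  exp(2*I*pi/3)   1             exp(-2*I*pi/3)  exp(2*I*pi/3) 
  chi_5          1             exp(-I*pi/3)    exp(-2*I*pi/3)  -1            exp(2*I*pi/3)   exp(I*pi/3)   

Spot check: chi_4(3) = zeta_6^(4*3) = zeta_6^12 = 1.

Proof sketch: Z/6Z is abelian, so all 6 irreducible complex representations are 1-dimensional. They are given by chi_k(m) = zeta_6^(k*m) for k = 0,...,5. Row orthogonality: sum_m chi_k(m) conj(chi_l(m)) = 6 * [k = l].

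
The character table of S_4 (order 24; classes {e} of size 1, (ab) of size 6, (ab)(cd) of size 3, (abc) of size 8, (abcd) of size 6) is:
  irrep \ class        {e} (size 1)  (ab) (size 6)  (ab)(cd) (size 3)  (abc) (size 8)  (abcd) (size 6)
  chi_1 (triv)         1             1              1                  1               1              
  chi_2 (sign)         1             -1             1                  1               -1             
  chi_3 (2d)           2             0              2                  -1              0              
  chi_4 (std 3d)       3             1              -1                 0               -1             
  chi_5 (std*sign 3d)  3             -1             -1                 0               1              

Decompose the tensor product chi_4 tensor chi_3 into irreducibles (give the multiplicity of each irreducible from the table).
chi_4 tensor chi_3 = chi_4 + chi_5 (all other irreducibles have multiplicity 0).

Why: The character of a tensor product is the pointwise product (chi_4 * chi_3)(C) = chi_4(C) * chi_3(C):
  {e}: (3)*(2), (ab): (1)*(0), (ab)(cd): (-1)*(2), (abc): (0)*(-1), (abcd): (-1)*(0)
so (chi_4 * chi_3) takes values
  {e} -> 6, (ab) -> 0, (ab)(cd) -> -2, (abc) -> 0, (abcd) -> 0.
Now take the inner product of this character with each irreducible chi from the table, <chi_4*chi_3, chi> = (1/24) sum_C |C| (chi_4*chi_3)(C) conj(chi(C)):
  <chi_4*chi_3, chi_1> = (1/24)[1*(6)*conj(1) + 6*(0)*conj(1) + 3*(-2)*conj(1) + 8*(0)*conj(1) + 6*(0)*conj(1)]
      = (1/24)[(6) + (0) + (-6) + (0) + (0)] = 0/24 = 0
  <chi_4*chi_3, chi_2> = (1/24)[1*(6)*conj(1) + 6*(0)*conj(-1) + 3*(-2)*conj(1) + 8*(0)*conj(1) + 6*(0)*conj(-1)]
      = (1/24)[(6) + (0) + (-6) + (0) + (0)] = 0/24 = 0
  <chi_4*chi_3, chi_3> = (1/24)[1*(6)*conj(2) + 6*(0)*conj(0) + 3*(-2)*conj(2) + 8*(0)*conj(-1) + 6*(0)*conj(0)]
      = (1/24)[(12) + (0) + (-12) + (0) + (0)] = 0/24 = 0
  <chi_4*chi_3, chi_4> = (1/24)[1*(6)*conj(3) + 6*(0)*conj(1) + 3*(-2)*conj(-1) + 8*(0)*conj(0) + 6*(0)*conj(-1)]
      = (1/24)[(18) + (0) + (6) + (0) + (0)] = 24/24 = 1
  <chi_4*chi_3, chi_5> = (1/24)[1*(6)*conj(3) + 6*(0)*conj(-1) + 3*(-2)*conj(-1) + 8*(0)*conj(0) + 6*(0)*conj(1)]
      = (1/24)[(18) + (0) + (6) + (0) + (0)] = 24/24 = 1
Hence the multiplicities are chi_4: 1, chi_5: 1. Dimension check: dim(chi_4)*dim(chi_3) = 3*2 = 6 and sum (mult * dim) = 1*3 + 1*3 = 6.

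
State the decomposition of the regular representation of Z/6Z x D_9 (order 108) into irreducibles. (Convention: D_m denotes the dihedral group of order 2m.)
Each irreducible V_i of dimension d_i appears with multiplicity d_i, i.e. rho_reg = (direct sum over all irreducibles V_i) d_i V_i. The irreducible dimensions for Z/6Z x D_9 are 1, 1, 1, 1, 1, 1, 1, 1, 1, 1, 1, 1, 2, 2, 2, 2, 2, 2, 2, 2, 2, 2, 2, 2, 2, 2, 2, 2, 2, 2, 2, 2, 2, 2, 2, 2: 12 irreducibles of dimension 1, each with multiplicity 1; 24 irreducibles of dimension 2, each with multiplicity 2. Total dimension 12*1*1 + 24*2*2 = 108 = |G|.

Justification: General theorem: in the regular representation of a finite group G, each irreducible appears with multiplicity equal to its dimension. Check: dim(rho_reg) = sum d_i^2 = 1 + 1 + 1 + 1 + 1 + 1 + 1 + 1 + 1 + 1 + 1 + 1 + 4 + 4 + 4 + 4 + 4 + 4 + 4 + 4 + 4 + 4 + 4 + 4 + 4 + 4 + 4 + 4 + 4 + 4 + 4 + 4 + 4 + 4 + 4 + 4 = 108 = |G|.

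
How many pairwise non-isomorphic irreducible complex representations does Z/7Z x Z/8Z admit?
56

Details: The number of irreducible complex representations of a finite group equals its number of conjugacy classes. Z/7Z x Z/8Z is abelian of order 56, so every element is its own conjugacy class: 56 classes, so Z/7Z x Z/8Z (order 56) has exactly 56 irreducible complex representations.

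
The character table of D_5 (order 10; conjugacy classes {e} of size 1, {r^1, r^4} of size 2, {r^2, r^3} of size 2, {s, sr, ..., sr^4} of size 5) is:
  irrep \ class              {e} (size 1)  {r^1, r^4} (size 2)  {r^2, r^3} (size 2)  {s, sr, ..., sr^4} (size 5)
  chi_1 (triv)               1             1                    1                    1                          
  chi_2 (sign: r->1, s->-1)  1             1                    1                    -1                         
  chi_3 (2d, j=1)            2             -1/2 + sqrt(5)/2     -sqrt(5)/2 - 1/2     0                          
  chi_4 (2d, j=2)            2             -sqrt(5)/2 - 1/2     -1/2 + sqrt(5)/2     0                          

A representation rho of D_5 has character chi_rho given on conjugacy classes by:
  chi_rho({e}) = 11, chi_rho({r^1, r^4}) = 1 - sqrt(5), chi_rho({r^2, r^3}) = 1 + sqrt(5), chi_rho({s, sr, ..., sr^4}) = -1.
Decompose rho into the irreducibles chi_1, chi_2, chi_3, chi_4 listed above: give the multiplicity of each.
Multiplicities: chi_1: 1, chi_2: 2, chi_3: 1, chi_4: 3.

Justification: Use <chi_rho, chi> = (1/|G|) sum_C |C| * chi_rho(C) * conj(chi(C)) with |G| = 10 for each irreducible chi in the table:
  <chi_rho, chi_1> = (1/10)[1*(11)*conj(1) + 2*(1 - sqrt(5))*conj(1) + 2*(1 + sqrt(5))*conj(1) + 5*(-1)*conj(1)]
      = (1/10)[(11) + (2 - 2*sqrt(5)) + (2 + 2*sqrt(5)) + (-5)] = 10/10 = 1
  <chi_rho, chi_2> = (1/10)[1*(11)*conj(1) + 2*(1 - sqrt(5))*conj(1) + 2*(1 + sqrt(5))*conj(1) + 5*(-1)*conj(-1)]
      = (1/10)[(11) + (2 - 2*sqrt(5)) + (2 + 2*sqrt(5)) + (5)] = 20/10 = 2
  <chi_rho, chi_3> = (1/10)[1*(11)*conj(2) + 2*(1 - sqrt(5))*conj(-1/2 + sqrt(5)/2) + 2*(1 + sqrt(5))*conj(-sqrt(5)/2 - 1/2) + 5*(-1)*conj(0)]
      = (1/10)[(22) + (-6 + 2*sqrt(5)) + (-6 - 2*sqrt(5)) + (0)] = 10/10 = 1
  <chi_rho, chi_4> = (1/10)[1*(11)*conj(2) + 2*(1 - sqrt(5))*conj(-sqrt(5)/2 - 1/2) + 2*(1 + sqrt(5))*conj(-1/2 + sqrt(5)/2) + 5*(-1)*conj(0)]
      = (1/10)[(22) + (4) + (4) + (0)] = 30/10 = 3
Dimension check: dim(rho) = sum (mult * dim) = 1*1 + 2*1 + 1*2 + 3*2 = 11 = chi_rho(e) = 11.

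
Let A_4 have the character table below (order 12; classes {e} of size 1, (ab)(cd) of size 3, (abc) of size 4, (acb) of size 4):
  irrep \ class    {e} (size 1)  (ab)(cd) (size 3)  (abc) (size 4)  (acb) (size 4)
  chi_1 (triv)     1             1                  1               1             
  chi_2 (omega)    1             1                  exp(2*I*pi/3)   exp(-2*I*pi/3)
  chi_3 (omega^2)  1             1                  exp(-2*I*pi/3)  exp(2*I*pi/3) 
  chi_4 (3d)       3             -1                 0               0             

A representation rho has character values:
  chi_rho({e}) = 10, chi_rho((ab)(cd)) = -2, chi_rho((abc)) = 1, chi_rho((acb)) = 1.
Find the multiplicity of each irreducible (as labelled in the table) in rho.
Multiplicities: chi_1: 1, chi_2: 0, chi_3: 0, chi_4: 3.

Use <chi_rho, chi> = (1/|G|) sum_C |C| * chi_rho(C) * conj(chi(C)) with |G| = 12 for each irreducible chi in the table:
  <chi_rho, chi_1> = (1/12)[1*(10)*conj(1) + 3*(-2)*conj(1) + 4*(1)*conj(1) + 4*(1)*conj(1)]
      = (1/12)[(10) + (-6) + (4) + (4)] = 12/12 = 1
  <chi_rho, chi_2> = (1/12)[1*(10)*conj(1) + 3*(-2)*conj(1) + 4*(1)*conj(exp(2*I*pi/3)) + 4*(1)*conj(exp(-2*I*pi/3))]
      = (1/12)[(10) + (-6) + (4*exp(-2*I*pi/3)) + (4*exp(2*I*pi/3))] = 0/12 = 0
  <chi_rho, chi_3> = (1/12)[1*(10)*conj(1) + 3*(-2)*conj(1) + 4*(1)*conj(exp(-2*I*pi/3)) + 4*(1)*conj(exp(2*I*pi/3))]
      = (1/12)[(10) + (-6) + (4*exp(2*I*pi/3)) + (4*exp(-2*I*pi/3))] = 0/12 = 0
  <chi_rho, chi_4> = (1/12)[1*(10)*conj(3) + 3*(-2)*conj(-1) + 4*(1)*conj(0) + 4*(1)*conj(0)]
      = (1/12)[(30) + (6) + (0) + (0)] = 36/12 = 3
(Exp terms are combined using exp(i*s)*conj(exp(i*t)) = exp(i*(s-t)), and sums of them are collapsed using the identity that for every m > 1 the m distinct m-th roots of unity sum to 0, e.g. 1 + exp(2*I*pi/3) + exp(-2*I*pi/3) = 0.)
Dimension check: dim(rho) = sum (mult * dim) = 1*1 + 0*1 + 0*1 + 3*3 = 10 = chi_rho(e) = 10.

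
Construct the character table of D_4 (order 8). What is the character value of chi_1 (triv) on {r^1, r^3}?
Conjugacy classes: {e} of size 1, {r^2} of size 1, {r^1, r^3} of size 2, {s, sr^2, ...} of size 2, {sr, sr^3, ...} of size 2.
Character table:
  irrep \ class              {e} (size 1)  {r^2} (size 1)  {r^1, r^3} (size 2)  {s, sr^2, ...} (size 2)  {sr, sr^3, ...} (size 2)
  chi_1 (triv)               1             1               1                    1                        1                       
  chi_2 (sign: r->1, s->-1)  1             1               1                    -1                       -1                      
  chi_3 (r->-1, s->1)        1             1               -1                   1                        -1                      
  chi_4 (r->-1, s->-1)       1             1               -1                   -1                       1                       
  chi_5 (2d, j=1)            2             -2              0                    0                        0                       

Spot check: chi_1 (triv) on {r^1, r^3} = 1.

Justification: D_4 has order 2*4 = 8 with 5 conjugacy classes, hence 5 irreducibles. Sum of squared dims 1 + 1 + 1 + 1 + 4 = 8 = |G|. Linear characters come from the abelianisation; the 2-dimensional irreps have character r^k -> 2*cos(2*pi*j*k/4), reflections -> 0.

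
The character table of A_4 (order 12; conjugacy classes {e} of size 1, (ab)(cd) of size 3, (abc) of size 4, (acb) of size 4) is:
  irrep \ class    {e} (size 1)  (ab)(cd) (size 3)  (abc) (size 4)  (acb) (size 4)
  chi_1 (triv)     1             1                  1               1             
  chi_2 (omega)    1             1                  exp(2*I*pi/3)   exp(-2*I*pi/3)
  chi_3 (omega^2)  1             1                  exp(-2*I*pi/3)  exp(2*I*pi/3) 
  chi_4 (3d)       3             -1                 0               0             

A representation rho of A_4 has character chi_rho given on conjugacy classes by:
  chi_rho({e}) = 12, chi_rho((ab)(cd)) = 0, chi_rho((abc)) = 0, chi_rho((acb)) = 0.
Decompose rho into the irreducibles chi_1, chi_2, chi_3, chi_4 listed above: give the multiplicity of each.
Multiplicities: chi_1: 1, chi_2: 1, chi_3: 1, chi_4: 3.

Justification: Use <chi_rho, chi> = (1/|G|) sum_C |C| * chi_rho(C) * conj(chi(C)) with |G| = 12 for each irreducible chi in the table:
  <chi_rho, chi_1> = (1/12)[1*(12)*conj(1) + 3*(0)*conj(1) + 4*(0)*conj(1) + 4*(0)*conj(1)]
      = (1/12)[(12) + (0) + (0) + (0)] = 12/12 = 1
  <chi_rho, chi_2> = (1/12)[1*(12)*conj(1) + 3*(0)*conj(1) + 4*(0)*conj(exp(2*I*pi/3)) + 4*(0)*conj(exp(-2*I*pi/3))]
      = (1/12)[(12) + (0) + (0) + (0)] = 12/12 = 1
  <chi_rho, chi_3> = (1/12)[1*(12)*conj(1) + 3*(0)*conj(1) + 4*(0)*conj(exp(-2*I*pi/3)) + 4*(0)*conj(exp(2*I*pi/3))]
      = (1/12)[(12) + (0) + (0) + (0)] = 12/12 = 1
  <chi_rho, chi_4> = (1/12)[1*(12)*conj(3) + 3*(0)*conj(-1) + 4*(0)*conj(0) + 4*(0)*conj(0)]
      = (1/12)[(36) + (0) + (0) + (0)] = 36/12 = 3
(Exp terms are combined using exp(i*s)*conj(exp(i*t)) = exp(i*(s-t)), and sums of them are collapsed using the identity that for every m > 1 the m distinct m-th roots of unity sum to 0, e.g. 1 + exp(2*I*pi/3) + exp(-2*I*pi/3) = 0.)
Dimension check: dim(rho) = sum (mult * dim) = 1*1 + 1*1 + 1*1 + 3*3 = 12 = chi_rho(e) = 12.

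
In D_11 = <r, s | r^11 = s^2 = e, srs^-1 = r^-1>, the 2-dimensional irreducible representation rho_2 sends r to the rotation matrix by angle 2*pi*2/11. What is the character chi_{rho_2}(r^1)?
chi_{rho_2}(r^1) = 2*cos(2*pi*2*1/11) = 2*cos(4*pi/11)

Details: rho_2(r^1) is rotation by angle 2*pi*2*1/11, whose trace is 2*cos(2*pi*2*1/11) = 2*cos(4*pi/11).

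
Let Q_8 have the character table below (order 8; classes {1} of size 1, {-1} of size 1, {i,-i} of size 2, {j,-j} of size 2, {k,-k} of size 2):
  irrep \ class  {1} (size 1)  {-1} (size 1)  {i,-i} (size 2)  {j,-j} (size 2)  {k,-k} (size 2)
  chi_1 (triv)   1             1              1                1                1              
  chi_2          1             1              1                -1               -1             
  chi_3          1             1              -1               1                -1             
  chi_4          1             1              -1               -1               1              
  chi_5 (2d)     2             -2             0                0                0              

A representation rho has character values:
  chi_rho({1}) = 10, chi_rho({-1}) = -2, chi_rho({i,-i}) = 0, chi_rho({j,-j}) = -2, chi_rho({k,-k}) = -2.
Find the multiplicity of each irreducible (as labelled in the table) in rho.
Multiplicities: chi_1: 0, chi_2: 2, chi_3: 1, chi_4: 1, chi_5: 3.

Justification: Use <chi_rho, chi> = (1/|G|) sum_C |C| * chi_rho(C) * conj(chi(C)) with |G| = 8 for each irreducible chi in the table:
  <chi_rho, chi_1> = (1/8)[1*(10)*conj(1) + 1*(-2)*conj(1) + 2*(0)*conj(1) + 2*(-2)*conj(1) + 2*(-2)*conj(1)]
      = (1/8)[(10) + (-2) + (0) + (-4) + (-4)] = 0/8 = 0
  <chi_rho, chi_2> = (1/8)[1*(10)*conj(1) + 1*(-2)*conj(1) + 2*(0)*conj(1) + 2*(-2)*conj(-1) + 2*(-2)*conj(-1)]
      = (1/8)[(10) + (-2) + (0) + (4) + (4)] = 16/8 = 2
  <chi_rho, chi_3> = (1/8)[1*(10)*conj(1) + 1*(-2)*conj(1) + 2*(0)*conj(-1) + 2*(-2)*conj(1) + 2*(-2)*conj(-1)]
      = (1/8)[(10) + (-2) + (0) + (-4) + (4)] = 8/8 = 1
  <chi_rho, chi_4> = (1/8)[1*(10)*conj(1) + 1*(-2)*conj(1) + 2*(0)*conj(-1) + 2*(-2)*conj(-1) + 2*(-2)*conj(1)]
      = (1/8)[(10) + (-2) + (0) + (4) + (-4)] = 8/8 = 1
  <chi_rho, chi_5> = (1/8)[1*(10)*conj(2) + 1*(-2)*conj(-2) + 2*(0)*conj(0) + 2*(-2)*conj(0) + 2*(-2)*conj(0)]
      = (1/8)[(20) + (4) + (0) + (0) + (0)] = 24/8 = 3
Dimension check: dim(rho) = sum (mult * dim) = 0*1 + 2*1 + 1*1 + 1*1 + 3*2 = 10 = chi_rho(e) = 10.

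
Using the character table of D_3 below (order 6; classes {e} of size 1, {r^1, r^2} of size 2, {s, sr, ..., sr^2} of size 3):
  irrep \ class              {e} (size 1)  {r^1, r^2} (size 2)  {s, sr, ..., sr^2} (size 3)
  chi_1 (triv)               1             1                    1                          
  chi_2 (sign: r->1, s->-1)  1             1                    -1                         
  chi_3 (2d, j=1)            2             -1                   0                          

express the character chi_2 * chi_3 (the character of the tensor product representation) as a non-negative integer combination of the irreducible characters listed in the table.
chi_2 tensor chi_3 = chi_3 (all other irreducibles have multiplicity 0).

Working: The character of a tensor product is the pointwise product (chi_2 * chi_3)(C) = chi_2(C) * chi_3(C):
  {e}: (1)*(2), {r^1, r^2}: (1)*(-1), {s, sr, ..., sr^2}: (-1)*(0)
so (chi_2 * chi_3) takes values
  {e} -> 2, {r^1, r^2} -> -1, {s, sr, ..., sr^2} -> 0.
Now take the inner product of this character with each irreducible chi from the table, <chi_2*chi_3, chi> = (1/6) sum_C |C| (chi_2*chi_3)(C) conj(chi(C)):
  <chi_2*chi_3, chi_1> = (1/6)[1*(2)*conj(1) + 2*(-1)*conj(1) + 3*(0)*conj(1)]
      = (1/6)[(2) + (-2) + (0)] = 0/6 = 0
  <chi_2*chi_3, chi_2> = (1/6)[1*(2)*conj(1) + 2*(-1)*conj(1) + 3*(0)*conj(-1)]
      = (1/6)[(2) + (-2) + (0)] = 0/6 = 0
  <chi_2*chi_3, chi_3> = (1/6)[1*(2)*conj(2) + 2*(-1)*conj(-1) + 3*(0)*conj(0)]
      = (1/6)[(4) + (2) + (0)] = 6/6 = 1
Hence the multiplicities are chi_3: 1. Dimension check: dim(chi_2)*dim(chi_3) = 1*2 = 2 and sum (mult * dim) = 1*2 = 2.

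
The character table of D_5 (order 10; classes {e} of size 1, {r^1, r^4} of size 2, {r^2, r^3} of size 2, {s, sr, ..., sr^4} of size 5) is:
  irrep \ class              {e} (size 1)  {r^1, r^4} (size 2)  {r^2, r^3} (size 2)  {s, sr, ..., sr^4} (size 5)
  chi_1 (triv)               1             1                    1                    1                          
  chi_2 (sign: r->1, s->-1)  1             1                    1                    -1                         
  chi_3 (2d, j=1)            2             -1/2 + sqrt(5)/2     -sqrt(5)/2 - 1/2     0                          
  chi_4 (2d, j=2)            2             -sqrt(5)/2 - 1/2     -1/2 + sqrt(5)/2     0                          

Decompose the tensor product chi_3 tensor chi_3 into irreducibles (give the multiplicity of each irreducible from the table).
chi_3 tensor chi_3 = chi_1 + chi_2 + chi_4 (all other irreducibles have multiplicity 0).

Details: The character of a tensor product is the pointwise product (chi_3 * chi_3)(C) = chi_3(C) * chi_3(C):
  {e}: (2)*(2), {r^1, r^4}: (-1/2 + sqrt(5)/2)*(-1/2 + sqrt(5)/2), {r^2, r^3}: (-sqrt(5)/2 - 1/2)*(-sqrt(5)/2 - 1/2), {s, sr, ..., sr^4}: (0)*(0)
so (chi_3 * chi_3) takes values
  {e} -> 4, {r^1, r^4} -> 3/2 - sqrt(5)/2, {r^2, r^3} -> sqrt(5)/2 + 3/2, {s, sr, ..., sr^4} -> 0.
Now take the inner product of this character with each irreducible chi from the table, <chi_3*chi_3, chi> = (1/10) sum_C |C| (chi_3*chi_3)(C) conj(chi(C)):
  <chi_3*chi_3, chi_1> = (1/10)[1*(4)*conj(1) + 2*(3/2 - sqrt(5)/2)*conj(1) + 2*(sqrt(5)/2 + 3/2)*conj(1) + 5*(0)*conj(1)]
      = (1/10)[(4) + (3 - sqrt(5)) + (sqrt(5) + 3) + (0)] = 10/10 = 1
  <chi_3*chi_3, chi_2> = (1/10)[1*(4)*conj(1) + 2*(3/2 - sqrt(5)/2)*conj(1) + 2*(sqrt(5)/2 + 3/2)*conj(1) + 5*(0)*conj(-1)]
      = (1/10)[(4) + (3 - sqrt(5)) + (sqrt(5) + 3) + (0)] = 10/10 = 1
  <chi_3*chi_3, chi_3> = (1/10)[1*(4)*conj(2) + 2*(3/2 - sqrt(5)/2)*conj(-1/2 + sqrt(5)/2) + 2*(sqrt(5)/2 + 3/2)*conj(-sqrt(5)/2 - 1/2) + 5*(0)*conj(0)]
      = (1/10)[(8) + (-4 + 2*sqrt(5)) + (-2*sqrt(5) - 4) + (0)] = 0/10 = 0
  <chi_3*chi_3, chi_4> = (1/10)[1*(4)*conj(2) + 2*(3/2 - sqrt(5)/2)*conj(-sqrt(5)/2 - 1/2) + 2*(sqrt(5)/2 + 3/2)*conj(-1/2 + sqrt(5)/2) + 5*(0)*conj(0)]
      = (1/10)[(8) + (1 - sqrt(5)) + (1 + sqrt(5)) + (0)] = 10/10 = 1
Hence the multiplicities are chi_1: 1, chi_2: 1, chi_4: 1. Dimension check: dim(chi_3)*dim(chi_3) = 2*2 = 4 and sum (mult * dim) = 1*1 + 1*1 + 1*2 = 4.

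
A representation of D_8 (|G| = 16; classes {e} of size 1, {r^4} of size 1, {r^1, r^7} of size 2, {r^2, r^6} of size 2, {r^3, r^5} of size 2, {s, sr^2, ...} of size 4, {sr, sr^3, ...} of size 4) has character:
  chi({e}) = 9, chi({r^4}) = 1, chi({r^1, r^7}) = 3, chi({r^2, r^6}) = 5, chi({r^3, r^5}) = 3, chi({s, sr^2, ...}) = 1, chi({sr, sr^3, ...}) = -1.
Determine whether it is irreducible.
Not irreducible (reducible): <chi, chi> = 11 > 1.

Working: <chi, chi> = (1/|G|) sum_C |C| * |chi(C)|^2 = (1/16)[1*|9|^2 + 1*|1|^2 + 2*|3|^2 + 2*|5|^2 + 2*|3|^2 + 4*|1|^2 + 4*|-1|^2]
  = (1/16)[(81) + (1) + (18) + (50) + (18) + (4) + (4)] = 176/16 = 11.
A character is irreducible iff <chi, chi> = 1, so this representation is reducible.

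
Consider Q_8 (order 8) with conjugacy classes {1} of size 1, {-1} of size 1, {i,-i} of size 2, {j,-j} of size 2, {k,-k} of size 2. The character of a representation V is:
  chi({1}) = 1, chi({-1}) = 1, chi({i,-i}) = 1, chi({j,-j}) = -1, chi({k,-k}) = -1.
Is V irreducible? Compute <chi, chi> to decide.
Irreducible: <chi, chi> = 1.

Solution. <chi, chi> = (1/|G|) sum_C |C| * |chi(C)|^2 = (1/8)[1*|1|^2 + 1*|1|^2 + 2*|1|^2 + 2*|-1|^2 + 2*|-1|^2]
  = (1/8)[(1) + (1) + (2) + (2) + (2)] = 8/8 = 1.
A character is irreducible iff <chi, chi> = 1, so this representation is irreducible.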